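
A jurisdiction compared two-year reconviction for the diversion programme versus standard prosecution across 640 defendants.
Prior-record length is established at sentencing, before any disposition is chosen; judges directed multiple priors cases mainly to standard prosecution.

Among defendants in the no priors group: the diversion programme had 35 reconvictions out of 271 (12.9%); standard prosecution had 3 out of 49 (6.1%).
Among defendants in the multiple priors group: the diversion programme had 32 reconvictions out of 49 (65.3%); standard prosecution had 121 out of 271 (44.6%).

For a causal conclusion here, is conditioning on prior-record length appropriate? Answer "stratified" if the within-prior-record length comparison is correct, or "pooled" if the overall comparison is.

stratified

Nothing the disposition does changes prior-record length; the imbalance is an allocation artefact. With prior-record length also predicting the outcome, the pooled figure is confounded, and the within-stratum comparison is the causal one.
Within each level — no priors: 12.9% vs 6.1%; multiple priors: 65.3% vs 44.6% — standard prosecution is lower every time.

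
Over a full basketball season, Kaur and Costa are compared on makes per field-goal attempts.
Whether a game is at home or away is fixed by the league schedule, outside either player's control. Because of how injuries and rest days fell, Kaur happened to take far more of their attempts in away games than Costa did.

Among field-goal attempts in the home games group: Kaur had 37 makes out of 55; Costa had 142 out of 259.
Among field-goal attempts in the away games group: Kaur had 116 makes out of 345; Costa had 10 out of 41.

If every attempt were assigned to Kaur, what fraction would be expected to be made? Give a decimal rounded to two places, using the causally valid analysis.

Since game venue is a pre-existing factor (not a product of the player) and it affects the outcome on its own, it is a confounder. The stratified rates, not the pooled rate, identify the causal effect.
Standardising Kaur to the population game venue mix: 0.449·37/55 + 0.551·116/345 = 0.487.

0.49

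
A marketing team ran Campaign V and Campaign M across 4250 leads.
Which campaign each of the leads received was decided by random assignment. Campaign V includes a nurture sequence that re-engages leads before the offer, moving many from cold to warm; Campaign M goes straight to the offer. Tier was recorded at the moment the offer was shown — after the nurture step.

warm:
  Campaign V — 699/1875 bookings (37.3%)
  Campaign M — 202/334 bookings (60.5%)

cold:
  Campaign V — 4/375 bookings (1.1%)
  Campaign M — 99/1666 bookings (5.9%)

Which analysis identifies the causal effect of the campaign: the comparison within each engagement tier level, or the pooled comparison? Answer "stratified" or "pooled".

pooled

Engagement tier is downstream of the campaign. One should not condition on a consequence of treatment, so the overall rates are the right comparison.
Pooled: Campaign V 31.2% vs Campaign M 15.0%; Campaign V is higher overall.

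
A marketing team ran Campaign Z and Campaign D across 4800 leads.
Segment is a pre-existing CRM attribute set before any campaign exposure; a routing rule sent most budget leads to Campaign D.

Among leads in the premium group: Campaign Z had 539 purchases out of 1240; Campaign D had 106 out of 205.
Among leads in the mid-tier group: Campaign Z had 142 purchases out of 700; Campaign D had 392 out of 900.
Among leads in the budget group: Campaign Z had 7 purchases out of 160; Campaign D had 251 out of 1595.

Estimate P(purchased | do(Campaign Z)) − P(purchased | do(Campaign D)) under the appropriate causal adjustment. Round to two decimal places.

-0.14

The customer segment-specific comparison favours Campaign D throughout, but the pooled figures favour Campaign Z. The question is whether to condition on customer segment.
Customer segment differs across campaigns for reasons unrelated to any effect of the campaign itself, and it separately predicts the outcome — a classic confounder. We must compare within customer segment levels.
Adjusting over the population distribution of customer segment: 0.301·(0.435−0.517) + 0.333·(0.203−0.436) + 0.366·(0.044−0.157) = -0.144.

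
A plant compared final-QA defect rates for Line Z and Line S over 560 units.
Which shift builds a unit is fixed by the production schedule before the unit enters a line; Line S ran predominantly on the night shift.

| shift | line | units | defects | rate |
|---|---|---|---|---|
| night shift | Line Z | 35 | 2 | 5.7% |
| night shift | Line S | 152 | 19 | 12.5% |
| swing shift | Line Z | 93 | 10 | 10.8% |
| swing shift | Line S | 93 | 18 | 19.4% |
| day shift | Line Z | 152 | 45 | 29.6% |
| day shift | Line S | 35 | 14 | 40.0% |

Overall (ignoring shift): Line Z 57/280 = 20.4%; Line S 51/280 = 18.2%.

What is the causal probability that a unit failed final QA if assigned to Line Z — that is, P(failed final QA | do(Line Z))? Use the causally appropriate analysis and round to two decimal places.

0.15

The shift-specific comparison favours Line Z throughout, but the pooled figures favour Line S. The question is whether to condition on shift.
The imbalance in shift arose from how units were allocated, not from anything the line did; and shift independently affects the outcome. The pooled gap is confounded — condition on shift.
Standardising Line Z to the population shift mix: 0.334·2/35 + 0.332·10/93 + 0.334·45/152 = 0.154.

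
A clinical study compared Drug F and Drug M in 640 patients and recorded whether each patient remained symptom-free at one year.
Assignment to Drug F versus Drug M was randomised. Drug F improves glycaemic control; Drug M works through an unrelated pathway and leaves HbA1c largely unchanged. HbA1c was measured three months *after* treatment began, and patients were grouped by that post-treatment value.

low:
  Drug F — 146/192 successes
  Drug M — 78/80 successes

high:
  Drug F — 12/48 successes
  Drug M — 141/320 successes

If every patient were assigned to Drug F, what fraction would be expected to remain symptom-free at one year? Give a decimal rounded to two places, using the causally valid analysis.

Within every HbA1c level Drug M has the higher rate, yet pooled Drug F does — Simpson's reversal.
HbA1c lies on the pathway drug → HbA1c → outcome, so adjusting for it blocks the indirect effect. For the total causal effect of drug, use the unadjusted pooled rates.
So P(outcome | do(Drug F)) is just the pooled rate for Drug F: 158/240 = 0.658.

0.66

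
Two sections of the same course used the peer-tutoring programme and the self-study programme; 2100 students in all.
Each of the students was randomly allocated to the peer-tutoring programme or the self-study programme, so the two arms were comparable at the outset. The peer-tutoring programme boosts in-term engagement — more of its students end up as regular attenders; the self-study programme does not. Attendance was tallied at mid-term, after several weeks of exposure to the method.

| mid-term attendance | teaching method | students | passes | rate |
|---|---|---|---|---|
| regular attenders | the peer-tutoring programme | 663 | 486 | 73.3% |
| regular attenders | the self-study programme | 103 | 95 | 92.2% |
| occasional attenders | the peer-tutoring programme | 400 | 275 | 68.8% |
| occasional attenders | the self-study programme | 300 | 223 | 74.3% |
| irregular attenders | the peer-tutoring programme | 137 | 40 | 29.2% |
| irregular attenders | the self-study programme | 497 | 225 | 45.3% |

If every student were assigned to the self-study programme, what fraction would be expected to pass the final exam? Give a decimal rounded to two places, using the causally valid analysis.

The mid-term attendance-specific comparison favours the self-study programme throughout, but the pooled figures favour the peer-tutoring programme. The question is whether to condition on mid-term attendance.
Mid-term attendance here is a post-treatment variable shaped by the teaching method; conditioning on it would introduce bias rather than remove it. The overall comparison is the causal one.
So P(outcome | do(the self-study programme)) is just the pooled rate for the self-study programme: 543/900 = 0.603.

0.60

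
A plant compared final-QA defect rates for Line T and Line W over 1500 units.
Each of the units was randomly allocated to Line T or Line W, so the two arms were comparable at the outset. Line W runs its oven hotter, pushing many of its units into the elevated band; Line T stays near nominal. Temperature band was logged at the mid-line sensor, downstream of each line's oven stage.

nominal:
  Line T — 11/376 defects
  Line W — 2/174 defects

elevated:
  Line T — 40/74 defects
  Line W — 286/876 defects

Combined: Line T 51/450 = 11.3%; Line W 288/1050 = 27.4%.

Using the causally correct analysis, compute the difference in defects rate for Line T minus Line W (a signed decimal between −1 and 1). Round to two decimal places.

-0.16

In-process temperature band here is a post-treatment variable shaped by the line; conditioning on it would introduce bias rather than remove it. The overall comparison is the causal one.
The causal difference is the pooled difference: 0.113 − 0.274 = -0.161.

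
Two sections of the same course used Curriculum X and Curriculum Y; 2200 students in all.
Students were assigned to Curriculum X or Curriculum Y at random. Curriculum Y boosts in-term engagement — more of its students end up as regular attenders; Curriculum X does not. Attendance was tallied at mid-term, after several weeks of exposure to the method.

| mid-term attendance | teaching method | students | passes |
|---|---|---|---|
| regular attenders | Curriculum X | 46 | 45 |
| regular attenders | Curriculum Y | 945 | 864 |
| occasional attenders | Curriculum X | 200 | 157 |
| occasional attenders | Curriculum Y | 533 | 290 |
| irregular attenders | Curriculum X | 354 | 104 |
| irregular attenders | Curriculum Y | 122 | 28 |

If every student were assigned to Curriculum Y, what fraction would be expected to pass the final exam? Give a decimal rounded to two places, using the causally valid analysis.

0.74

Curriculum X is higher inside every mid-term attendance stratum but Curriculum Y is higher in aggregate. Whether to stratify depends on how mid-term attendance relates to the teaching method.
The distribution of mid-term attendance is itself part of what the teaching method does — it is an intermediate outcome. Holding it fixed would remove that part of the effect; the total effect is the pooled difference.
So P(outcome | do(Curriculum Y)) is just the pooled rate for Curriculum Y: 1182/1600 = 0.739.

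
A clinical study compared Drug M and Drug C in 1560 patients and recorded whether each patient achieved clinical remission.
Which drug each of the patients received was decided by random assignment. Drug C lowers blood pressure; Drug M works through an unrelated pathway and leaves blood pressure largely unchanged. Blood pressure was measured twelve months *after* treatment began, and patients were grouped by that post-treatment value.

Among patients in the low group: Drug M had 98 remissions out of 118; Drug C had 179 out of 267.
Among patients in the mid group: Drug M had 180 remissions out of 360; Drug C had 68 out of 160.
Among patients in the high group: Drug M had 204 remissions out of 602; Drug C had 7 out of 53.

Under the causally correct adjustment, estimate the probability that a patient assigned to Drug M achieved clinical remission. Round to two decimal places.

The stratified and pooled comparisons disagree (Drug M wins within each blood pressure; Drug C wins overall), so the answer turns on the causal role of blood pressure.
Stratifying would compare drugs among patients the drugs themselves sorted into blood pressure groups — a form of selection on an intermediate. The unconditioned pooled rates give the total causal effect.
So P(outcome | do(Drug M)) is just the pooled rate for Drug M: 482/1080 = 0.446.

0.45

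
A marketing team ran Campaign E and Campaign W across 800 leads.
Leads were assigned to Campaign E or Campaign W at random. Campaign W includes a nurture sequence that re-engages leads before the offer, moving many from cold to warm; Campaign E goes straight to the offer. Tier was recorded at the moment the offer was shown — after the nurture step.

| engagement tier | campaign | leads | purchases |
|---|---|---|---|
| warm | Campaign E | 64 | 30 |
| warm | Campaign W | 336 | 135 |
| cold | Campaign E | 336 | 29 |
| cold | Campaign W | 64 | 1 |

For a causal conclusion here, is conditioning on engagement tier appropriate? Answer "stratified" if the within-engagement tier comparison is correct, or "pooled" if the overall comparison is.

pooled

Within every engagement tier level Campaign E has the higher rate, yet pooled Campaign W does — Simpson's reversal.
Engagement tier lies on the pathway campaign → engagement tier → outcome, so adjusting for it blocks the indirect effect. For the total causal effect of campaign, use the unadjusted pooled rates.
Pooled: Campaign E 14.8% vs Campaign W 34.0%; Campaign W is higher overall.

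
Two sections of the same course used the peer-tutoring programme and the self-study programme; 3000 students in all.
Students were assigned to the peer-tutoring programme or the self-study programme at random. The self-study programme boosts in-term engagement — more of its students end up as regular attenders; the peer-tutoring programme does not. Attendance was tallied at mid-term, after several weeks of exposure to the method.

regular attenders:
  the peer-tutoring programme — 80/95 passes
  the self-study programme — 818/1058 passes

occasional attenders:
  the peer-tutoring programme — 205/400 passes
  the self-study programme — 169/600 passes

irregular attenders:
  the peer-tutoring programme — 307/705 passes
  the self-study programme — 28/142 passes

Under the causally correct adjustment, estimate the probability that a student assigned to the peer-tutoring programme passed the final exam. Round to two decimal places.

Because the teaching method influences mid-term attendance, mid-term attendance is a post-treatment mediator, not a confounder. Stratifying on it would bias the estimate; the causal effect is the crude pooled difference.
So P(outcome | do(the peer-tutoring programme)) is just the pooled rate for the peer-tutoring programme: 592/1200 = 0.493.

0.49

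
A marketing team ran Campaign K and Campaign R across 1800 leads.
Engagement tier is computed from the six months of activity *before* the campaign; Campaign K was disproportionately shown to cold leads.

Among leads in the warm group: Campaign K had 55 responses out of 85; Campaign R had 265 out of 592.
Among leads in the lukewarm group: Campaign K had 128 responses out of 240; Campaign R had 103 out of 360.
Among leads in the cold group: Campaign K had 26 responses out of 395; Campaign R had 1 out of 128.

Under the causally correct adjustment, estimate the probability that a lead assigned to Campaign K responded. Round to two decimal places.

Campaign K is higher inside every engagement tier stratum but Campaign R is higher in aggregate. Whether to stratify depends on how engagement tier relates to the campaign.
Here engagement tier is a common cause — it drives both which campaign a case falls under and the outcome. The crude comparison mixes populations; the stratum-specific rates are the causally relevant ones.
Standardising Campaign K to the population engagement tier mix: 0.376·55/85 + 0.333·128/240 + 0.291·26/395 = 0.440.

0.44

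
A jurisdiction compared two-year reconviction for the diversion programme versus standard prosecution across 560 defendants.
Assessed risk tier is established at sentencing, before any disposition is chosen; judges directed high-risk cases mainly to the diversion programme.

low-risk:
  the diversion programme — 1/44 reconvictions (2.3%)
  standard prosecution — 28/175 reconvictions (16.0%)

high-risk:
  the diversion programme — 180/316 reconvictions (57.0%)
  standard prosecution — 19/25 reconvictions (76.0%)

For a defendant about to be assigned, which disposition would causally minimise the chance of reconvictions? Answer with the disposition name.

Here assessed risk tier is a common cause — it drives both which disposition a case falls under and the outcome. The crude comparison mixes populations; the stratum-specific rates are the causally relevant ones.
Within each level — low-risk: 2.3% vs 16.0%; high-risk: 57.0% vs 76.0% — the diversion programme is lower every time.

the diversion programme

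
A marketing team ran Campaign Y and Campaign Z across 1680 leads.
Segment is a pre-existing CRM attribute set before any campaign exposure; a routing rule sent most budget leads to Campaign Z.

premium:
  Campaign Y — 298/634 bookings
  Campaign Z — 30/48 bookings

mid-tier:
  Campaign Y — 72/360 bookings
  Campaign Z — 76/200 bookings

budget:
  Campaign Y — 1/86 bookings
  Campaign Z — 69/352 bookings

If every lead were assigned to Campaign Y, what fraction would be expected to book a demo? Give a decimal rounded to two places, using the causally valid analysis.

The imbalance in customer segment arose from how leads were allocated, not from anything the campaign did; and customer segment independently affects the outcome. The pooled gap is confounded — condition on customer segment.
Standardising Campaign Y to the population customer segment mix: 0.406·298/634 + 0.333·72/360 + 0.261·1/86 = 0.261.

0.26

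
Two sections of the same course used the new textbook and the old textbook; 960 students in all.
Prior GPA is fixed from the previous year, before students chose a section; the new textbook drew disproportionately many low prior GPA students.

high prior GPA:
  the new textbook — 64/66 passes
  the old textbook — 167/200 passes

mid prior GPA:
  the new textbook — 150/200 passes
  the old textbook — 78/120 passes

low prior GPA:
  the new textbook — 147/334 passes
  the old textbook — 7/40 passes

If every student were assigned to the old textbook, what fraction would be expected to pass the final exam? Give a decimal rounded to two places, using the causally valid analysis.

the new textbook is higher inside every prior GPA band stratum but the old textbook is higher in aggregate. Whether to stratify depends on how prior GPA band relates to the teaching method.
Prior GPA band differs across teaching methods for reasons unrelated to any effect of the teaching method itself, and it separately predicts the outcome — a classic confounder. We must compare within prior GPA band levels.
Standardising the old textbook to the population prior GPA band mix: 0.277·167/200 + 0.333·78/120 + 0.390·7/40 = 0.516.

0.52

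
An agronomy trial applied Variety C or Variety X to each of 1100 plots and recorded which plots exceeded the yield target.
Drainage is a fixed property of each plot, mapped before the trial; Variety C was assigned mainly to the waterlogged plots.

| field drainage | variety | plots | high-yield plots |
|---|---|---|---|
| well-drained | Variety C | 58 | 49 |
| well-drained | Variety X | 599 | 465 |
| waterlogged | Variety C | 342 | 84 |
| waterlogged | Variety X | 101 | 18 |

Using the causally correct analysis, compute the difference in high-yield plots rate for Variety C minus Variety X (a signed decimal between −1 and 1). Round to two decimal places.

+0.07

Here field drainage is a common cause — it drives both which variety a case falls under and the outcome. The crude comparison mixes populations; the stratum-specific rates are the causally relevant ones.
Adjusting over the population distribution of field drainage: 0.597·(0.845−0.776) + 0.403·(0.246−0.178) = +0.068.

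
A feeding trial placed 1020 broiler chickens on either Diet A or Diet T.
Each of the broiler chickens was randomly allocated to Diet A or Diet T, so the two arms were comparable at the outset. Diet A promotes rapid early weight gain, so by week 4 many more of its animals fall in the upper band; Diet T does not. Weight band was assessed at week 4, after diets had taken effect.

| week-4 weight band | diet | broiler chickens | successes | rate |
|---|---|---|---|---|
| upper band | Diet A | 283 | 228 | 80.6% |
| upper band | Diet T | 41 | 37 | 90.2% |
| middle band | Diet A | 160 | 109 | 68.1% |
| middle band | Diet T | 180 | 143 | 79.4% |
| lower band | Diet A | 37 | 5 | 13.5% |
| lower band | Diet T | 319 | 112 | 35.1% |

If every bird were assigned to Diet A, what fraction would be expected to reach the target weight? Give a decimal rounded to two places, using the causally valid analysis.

Week-4 weight band is recorded after the diet and is itself shifted by it — it sits on the causal path from diet to outcome. Conditioning on a mediator would strip out part of the effect we want; the pooled comparison gives the total causal effect.
So P(outcome | do(Diet A)) is just the pooled rate for Diet A: 342/480 = 0.713.

0.71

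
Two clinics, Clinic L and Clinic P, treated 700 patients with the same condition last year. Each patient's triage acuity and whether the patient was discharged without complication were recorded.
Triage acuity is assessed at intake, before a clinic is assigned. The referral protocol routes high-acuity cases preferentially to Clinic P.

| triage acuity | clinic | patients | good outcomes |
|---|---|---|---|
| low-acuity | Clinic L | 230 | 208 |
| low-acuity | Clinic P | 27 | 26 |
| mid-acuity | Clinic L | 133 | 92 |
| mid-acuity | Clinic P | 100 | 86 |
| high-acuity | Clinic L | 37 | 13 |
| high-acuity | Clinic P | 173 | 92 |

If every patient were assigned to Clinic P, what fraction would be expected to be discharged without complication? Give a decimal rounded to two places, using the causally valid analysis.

0.80

Within every triage acuity level Clinic P has the higher rate, yet pooled Clinic L does — Simpson's reversal.
Triage acuity differs across clinics for reasons unrelated to any effect of the clinic itself, and it separately predicts the outcome — a classic confounder. We must compare within triage acuity levels.
Standardising Clinic P to the population triage acuity mix: 0.367·26/27 + 0.333·86/100 + 0.300·92/173 = 0.799.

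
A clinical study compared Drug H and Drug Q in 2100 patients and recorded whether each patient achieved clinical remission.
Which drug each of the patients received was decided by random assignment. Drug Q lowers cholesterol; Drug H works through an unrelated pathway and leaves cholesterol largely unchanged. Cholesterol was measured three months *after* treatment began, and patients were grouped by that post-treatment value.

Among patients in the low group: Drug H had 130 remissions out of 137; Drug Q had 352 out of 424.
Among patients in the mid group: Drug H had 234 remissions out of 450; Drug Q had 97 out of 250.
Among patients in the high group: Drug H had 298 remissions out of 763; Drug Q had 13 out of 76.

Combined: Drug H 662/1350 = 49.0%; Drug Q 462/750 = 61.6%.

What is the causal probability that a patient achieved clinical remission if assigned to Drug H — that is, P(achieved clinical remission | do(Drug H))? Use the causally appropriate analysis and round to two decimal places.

0.49

Cholesterol lies on the pathway drug → cholesterol → outcome, so adjusting for it blocks the indirect effect. For the total causal effect of drug, use the unadjusted pooled rates.
So P(outcome | do(Drug H)) is just the pooled rate for Drug H: 662/1350 = 0.490.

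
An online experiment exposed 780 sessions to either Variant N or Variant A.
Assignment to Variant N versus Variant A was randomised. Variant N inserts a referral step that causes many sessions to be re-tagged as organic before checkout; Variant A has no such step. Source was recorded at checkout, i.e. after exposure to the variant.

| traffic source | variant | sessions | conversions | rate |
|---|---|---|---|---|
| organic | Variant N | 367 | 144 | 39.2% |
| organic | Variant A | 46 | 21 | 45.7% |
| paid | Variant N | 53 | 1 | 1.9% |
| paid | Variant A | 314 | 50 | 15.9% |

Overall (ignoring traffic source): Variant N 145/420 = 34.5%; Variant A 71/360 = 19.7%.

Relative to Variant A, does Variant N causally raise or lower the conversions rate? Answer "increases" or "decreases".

The traffic source-specific comparison favours Variant A throughout, but the pooled figures favour Variant N. The question is whether to condition on traffic source.
Traffic source is recorded after the variant and is itself shifted by it — it sits on the causal path from variant to outcome. Conditioning on a mediator would strip out part of the effect we want; the pooled comparison gives the total causal effect.
Pooled: Variant N 34.5% vs Variant A 19.7%; Variant N is higher overall.

increases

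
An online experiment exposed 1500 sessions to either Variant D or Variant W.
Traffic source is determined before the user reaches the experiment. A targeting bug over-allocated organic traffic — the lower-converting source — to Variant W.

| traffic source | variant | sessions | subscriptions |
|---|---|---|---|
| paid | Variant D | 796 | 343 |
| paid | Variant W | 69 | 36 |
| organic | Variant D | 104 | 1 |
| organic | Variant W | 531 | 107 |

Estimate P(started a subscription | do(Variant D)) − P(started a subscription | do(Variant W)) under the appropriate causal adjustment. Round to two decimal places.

Within every traffic source level Variant W has the higher rate, yet pooled Variant D does — Simpson's reversal.
Traffic source differs across variants for reasons unrelated to any effect of the variant itself, and it separately predicts the outcome — a classic confounder. We must compare within traffic source levels.
Adjusting over the population distribution of traffic source: 0.577·(0.431−0.522) + 0.423·(0.010−0.202) = -0.134.

-0.13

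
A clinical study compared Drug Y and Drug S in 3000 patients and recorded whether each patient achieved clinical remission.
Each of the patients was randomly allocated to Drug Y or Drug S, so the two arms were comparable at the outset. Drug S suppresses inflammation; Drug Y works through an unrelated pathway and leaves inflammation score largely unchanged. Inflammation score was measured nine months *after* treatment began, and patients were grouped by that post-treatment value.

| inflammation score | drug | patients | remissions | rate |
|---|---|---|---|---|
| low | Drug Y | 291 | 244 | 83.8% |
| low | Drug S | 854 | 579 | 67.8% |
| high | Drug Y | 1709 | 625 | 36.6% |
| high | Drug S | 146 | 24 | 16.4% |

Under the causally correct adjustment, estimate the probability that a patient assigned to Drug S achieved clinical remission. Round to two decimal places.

Drug Y is higher inside every inflammation score stratum but Drug S is higher in aggregate. Whether to stratify depends on how inflammation score relates to the drug.
Inflammation score here is a post-treatment variable shaped by the drug; conditioning on it would introduce bias rather than remove it. The overall comparison is the causal one.
So P(outcome | do(Drug S)) is just the pooled rate for Drug S: 603/1000 = 0.603.

0.60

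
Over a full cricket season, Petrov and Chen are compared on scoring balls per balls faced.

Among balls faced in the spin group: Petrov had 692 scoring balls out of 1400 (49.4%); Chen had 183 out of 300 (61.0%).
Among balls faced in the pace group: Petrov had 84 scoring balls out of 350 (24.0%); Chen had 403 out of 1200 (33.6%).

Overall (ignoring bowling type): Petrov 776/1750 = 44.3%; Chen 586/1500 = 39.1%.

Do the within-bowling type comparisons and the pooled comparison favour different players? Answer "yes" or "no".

yes

Within each bowling type level (spin 49.4% vs 61.0%; pace 24.0% vs 33.6%), Chen has the higher rate every time. Pooled: 44.3% vs 39.1% — Petrov has the higher rate overall. The two comparisons disagree.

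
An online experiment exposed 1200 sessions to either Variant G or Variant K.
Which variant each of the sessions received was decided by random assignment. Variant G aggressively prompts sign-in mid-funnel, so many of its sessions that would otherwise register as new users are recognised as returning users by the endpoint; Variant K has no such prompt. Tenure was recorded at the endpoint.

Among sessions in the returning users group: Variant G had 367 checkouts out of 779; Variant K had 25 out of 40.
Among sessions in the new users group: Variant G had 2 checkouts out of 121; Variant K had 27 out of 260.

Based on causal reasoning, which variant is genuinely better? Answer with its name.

User tenure is recorded after the variant and is itself shifted by it — it sits on the causal path from variant to outcome. Conditioning on a mediator would strip out part of the effect we want; the pooled comparison gives the total causal effect.
Pooled: Variant G 41.0% vs Variant K 17.3%; Variant G is higher overall.

Variant G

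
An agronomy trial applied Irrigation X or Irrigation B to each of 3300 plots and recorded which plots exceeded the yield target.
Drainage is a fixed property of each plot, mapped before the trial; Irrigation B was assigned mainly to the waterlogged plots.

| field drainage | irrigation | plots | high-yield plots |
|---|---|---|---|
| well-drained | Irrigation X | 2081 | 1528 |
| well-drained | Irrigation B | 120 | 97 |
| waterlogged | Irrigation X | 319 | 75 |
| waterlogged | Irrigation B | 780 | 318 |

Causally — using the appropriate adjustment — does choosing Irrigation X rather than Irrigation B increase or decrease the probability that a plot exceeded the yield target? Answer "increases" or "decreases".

Since field drainage is a pre-existing factor (not a product of the irrigation) and it affects the outcome on its own, it is a confounder. The stratified rates, not the pooled rate, identify the causal effect.
Within each level — well-drained: 73.4% vs 80.8%; waterlogged: 23.5% vs 40.8% — Irrigation B is higher every time.

decreases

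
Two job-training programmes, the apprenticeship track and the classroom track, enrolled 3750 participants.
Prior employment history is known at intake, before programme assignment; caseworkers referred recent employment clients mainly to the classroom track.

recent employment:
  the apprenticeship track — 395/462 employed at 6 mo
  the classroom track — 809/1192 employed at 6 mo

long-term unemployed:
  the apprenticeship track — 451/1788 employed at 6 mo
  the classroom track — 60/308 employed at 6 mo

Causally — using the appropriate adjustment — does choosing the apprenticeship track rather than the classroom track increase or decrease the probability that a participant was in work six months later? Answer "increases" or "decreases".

The imbalance in prior employment history arose from how participants were allocated, not from anything the programme did; and prior employment history independently affects the outcome. The pooled gap is confounded — condition on prior employment history.
Within each level — recent employment: 85.5% vs 67.9%; long-term unemployed: 25.2% vs 19.5% — the apprenticeship track is higher every time.

increases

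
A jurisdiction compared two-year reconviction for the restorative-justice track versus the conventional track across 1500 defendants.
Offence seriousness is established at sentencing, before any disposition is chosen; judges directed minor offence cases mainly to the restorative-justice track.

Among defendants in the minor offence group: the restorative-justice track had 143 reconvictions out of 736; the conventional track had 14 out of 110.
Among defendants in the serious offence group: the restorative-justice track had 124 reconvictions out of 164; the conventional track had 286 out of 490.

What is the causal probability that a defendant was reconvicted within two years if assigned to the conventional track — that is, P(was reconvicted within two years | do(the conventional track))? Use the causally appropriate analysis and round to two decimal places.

Nothing the disposition does changes offence seriousness; the imbalance is an allocation artefact. With offence seriousness also predicting the outcome, the pooled figure is confounded, and the within-stratum comparison is the causal one.
Standardising the conventional track to the population offence seriousness mix: 0.564·14/110 + 0.436·286/490 = 0.326.

0.33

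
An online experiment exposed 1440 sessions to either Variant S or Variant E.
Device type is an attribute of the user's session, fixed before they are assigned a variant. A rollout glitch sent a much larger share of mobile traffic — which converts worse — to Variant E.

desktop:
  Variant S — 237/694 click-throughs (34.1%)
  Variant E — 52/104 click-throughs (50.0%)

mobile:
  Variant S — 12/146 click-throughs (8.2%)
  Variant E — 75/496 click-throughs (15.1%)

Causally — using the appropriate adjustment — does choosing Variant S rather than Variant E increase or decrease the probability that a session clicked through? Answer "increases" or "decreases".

The imbalance in device type arose from how sessions were allocated, not from anything the variant did; and device type independently affects the outcome. The pooled gap is confounded — condition on device type.
Within each level — desktop: 34.1% vs 50.0%; mobile: 8.2% vs 15.1% — Variant E is higher every time.

decreases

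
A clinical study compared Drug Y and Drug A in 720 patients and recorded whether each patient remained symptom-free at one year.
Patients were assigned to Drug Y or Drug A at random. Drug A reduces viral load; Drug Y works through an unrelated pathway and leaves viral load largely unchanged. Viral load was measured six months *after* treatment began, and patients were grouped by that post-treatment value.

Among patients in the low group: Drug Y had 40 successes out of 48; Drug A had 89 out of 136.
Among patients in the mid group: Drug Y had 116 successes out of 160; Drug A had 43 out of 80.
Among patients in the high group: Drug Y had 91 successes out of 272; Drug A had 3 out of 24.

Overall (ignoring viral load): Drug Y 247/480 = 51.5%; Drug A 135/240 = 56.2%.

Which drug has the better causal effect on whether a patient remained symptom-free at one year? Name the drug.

Drug A

Viral load here is a post-treatment variable shaped by the drug; conditioning on it would introduce bias rather than remove it. The overall comparison is the causal one.
Pooled: Drug Y 51.5% vs Drug A 56.2%; Drug A is higher overall.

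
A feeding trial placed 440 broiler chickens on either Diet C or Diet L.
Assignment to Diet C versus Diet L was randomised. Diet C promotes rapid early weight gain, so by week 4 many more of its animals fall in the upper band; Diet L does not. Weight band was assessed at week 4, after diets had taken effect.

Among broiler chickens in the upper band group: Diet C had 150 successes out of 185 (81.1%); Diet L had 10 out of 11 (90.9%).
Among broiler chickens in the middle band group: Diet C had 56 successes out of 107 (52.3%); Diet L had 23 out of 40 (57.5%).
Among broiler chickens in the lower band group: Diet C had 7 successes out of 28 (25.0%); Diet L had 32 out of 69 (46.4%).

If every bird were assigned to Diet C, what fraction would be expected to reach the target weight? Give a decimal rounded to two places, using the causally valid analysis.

0.67

Within every week-4 weight band level Diet L has the higher rate, yet pooled Diet C does — Simpson's reversal.
Week-4 weight band here is a post-treatment variable shaped by the diet; conditioning on it would introduce bias rather than remove it. The overall comparison is the causal one.
So P(outcome | do(Diet C)) is just the pooled rate for Diet C: 213/320 = 0.666.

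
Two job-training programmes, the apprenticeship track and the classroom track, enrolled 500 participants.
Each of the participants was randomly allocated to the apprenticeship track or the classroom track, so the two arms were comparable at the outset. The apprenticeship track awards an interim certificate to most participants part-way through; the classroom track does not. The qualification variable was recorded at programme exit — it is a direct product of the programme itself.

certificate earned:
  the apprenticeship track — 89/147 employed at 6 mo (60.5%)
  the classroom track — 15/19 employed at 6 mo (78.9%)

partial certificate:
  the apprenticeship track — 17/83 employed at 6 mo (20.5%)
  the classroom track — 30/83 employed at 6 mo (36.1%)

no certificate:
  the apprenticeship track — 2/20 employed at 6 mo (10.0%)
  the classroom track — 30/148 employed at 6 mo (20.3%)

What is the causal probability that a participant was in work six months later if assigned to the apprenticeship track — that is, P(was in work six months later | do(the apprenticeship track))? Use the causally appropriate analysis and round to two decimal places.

0.43

Because the programme influences qualification attained during the programme, qualification attained during the programme is a post-treatment mediator, not a confounder. Stratifying on it would bias the estimate; the causal effect is the crude pooled difference.
So P(outcome | do(the apprenticeship track)) is just the pooled rate for the apprenticeship track: 108/250 = 0.432.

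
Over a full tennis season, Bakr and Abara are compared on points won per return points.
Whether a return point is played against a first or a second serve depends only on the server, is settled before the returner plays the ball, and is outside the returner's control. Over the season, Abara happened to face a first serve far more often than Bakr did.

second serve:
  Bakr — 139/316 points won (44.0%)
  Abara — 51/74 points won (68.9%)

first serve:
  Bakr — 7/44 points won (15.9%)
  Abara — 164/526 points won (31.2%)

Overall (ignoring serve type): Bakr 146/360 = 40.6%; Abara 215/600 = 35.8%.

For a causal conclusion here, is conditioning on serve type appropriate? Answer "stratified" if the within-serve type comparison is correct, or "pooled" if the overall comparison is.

The serve type-specific comparison favours Abara throughout, but the pooled figures favour Bakr. The question is whether to condition on serve type.
Serve type satisfies the back-door criterion: it is not a descendant of the player, and it blocks the spurious path from player to outcome. Adjusting for it (i.e., using the within-serve type rates) gives the causal effect.
Within each level — second serve: 44.0% vs 68.9%; first serve: 15.9% vs 31.2% — Abara is higher every time.

stratified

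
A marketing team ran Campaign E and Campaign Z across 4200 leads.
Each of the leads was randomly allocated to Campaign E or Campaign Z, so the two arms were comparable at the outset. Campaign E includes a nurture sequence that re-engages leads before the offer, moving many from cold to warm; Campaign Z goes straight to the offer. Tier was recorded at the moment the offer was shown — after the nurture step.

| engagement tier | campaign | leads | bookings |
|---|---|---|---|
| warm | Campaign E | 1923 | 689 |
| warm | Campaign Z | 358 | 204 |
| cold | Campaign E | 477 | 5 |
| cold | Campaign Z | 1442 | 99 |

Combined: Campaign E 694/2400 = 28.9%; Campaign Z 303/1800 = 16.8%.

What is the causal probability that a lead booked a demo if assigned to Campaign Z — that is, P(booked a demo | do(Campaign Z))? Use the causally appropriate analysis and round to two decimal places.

The engagement tier-specific comparison favours Campaign Z throughout, but the pooled figures favour Campaign E. The question is whether to condition on engagement tier.
Because the campaign influences engagement tier, engagement tier is a post-treatment mediator, not a confounder. Stratifying on it would bias the estimate; the causal effect is the crude pooled difference.
So P(outcome | do(Campaign Z)) is just the pooled rate for Campaign Z: 303/1800 = 0.168.

0.17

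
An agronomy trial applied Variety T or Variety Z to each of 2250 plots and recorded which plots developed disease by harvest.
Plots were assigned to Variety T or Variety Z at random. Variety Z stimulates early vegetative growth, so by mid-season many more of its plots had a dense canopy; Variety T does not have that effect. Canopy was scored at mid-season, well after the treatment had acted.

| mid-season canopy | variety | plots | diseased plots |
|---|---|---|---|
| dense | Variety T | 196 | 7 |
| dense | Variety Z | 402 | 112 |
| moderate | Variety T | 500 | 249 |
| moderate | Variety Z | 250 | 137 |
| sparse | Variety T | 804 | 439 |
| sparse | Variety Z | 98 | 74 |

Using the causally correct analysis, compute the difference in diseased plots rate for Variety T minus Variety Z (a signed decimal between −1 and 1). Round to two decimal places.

+0.03

Variety T is lower inside every mid-season canopy stratum but Variety Z is lower in aggregate. Whether to stratify depends on how mid-season canopy relates to the variety.
Mid-season canopy is recorded after the variety and is itself shifted by it — it sits on the causal path from variety to outcome. Conditioning on a mediator would strip out part of the effect we want; the pooled comparison gives the total causal effect.
The causal difference is the pooled difference: 0.463 − 0.431 = +0.033.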